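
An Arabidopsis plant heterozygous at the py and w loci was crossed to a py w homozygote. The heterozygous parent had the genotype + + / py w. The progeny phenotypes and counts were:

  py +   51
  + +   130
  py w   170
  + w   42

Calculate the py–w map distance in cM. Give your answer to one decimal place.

The recombinant classes are + w and py +: 42 + 51 = 93.
Recombination frequency = 93/393 = 0.2366 ≈ 23.7%, i.e. 23.7 cM.

23.7 cM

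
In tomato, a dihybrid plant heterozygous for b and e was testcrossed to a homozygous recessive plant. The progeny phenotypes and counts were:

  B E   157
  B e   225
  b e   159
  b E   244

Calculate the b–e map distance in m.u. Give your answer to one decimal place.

The two most frequent classes, B e (225) and b E (244), are the parental types, so the F1 was B e / b E.
The recombinant classes are B E and b e: 157 + 159 = 316.
Recombination frequency = 316/785 = 0.4025 ≈ 40.3%, i.e. 40.3 m.u.

40.3 m.u.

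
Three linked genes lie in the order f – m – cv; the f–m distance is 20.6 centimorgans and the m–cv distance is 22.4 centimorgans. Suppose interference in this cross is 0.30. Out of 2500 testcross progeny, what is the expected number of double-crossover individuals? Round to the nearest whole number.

Map distances give recombination frequencies of 0.206 and 0.224 for the two intervals.
With interference 0.30 (so coincidence = 0.70), expected double-crossover frequency = 0.206 × 0.224 × 0.70 = 0.03230.
Expected number = 0.03230 × 2500 = 80.75 ≈ 81.

81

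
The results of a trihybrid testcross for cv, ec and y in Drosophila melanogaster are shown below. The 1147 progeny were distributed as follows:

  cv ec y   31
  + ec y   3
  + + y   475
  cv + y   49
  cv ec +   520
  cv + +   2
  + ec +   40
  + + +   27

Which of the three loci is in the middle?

The two most frequent reciprocal classes, cv ec + and + + y, are the parental types, so the F1 was cv ec + / + + y.
The two rarest classes, cv + + and + ec y, are the double crossovers. Comparing them with the parentals, only the ec allele has switched, so ec is the middle locus and the order is cv – ec – y.

ec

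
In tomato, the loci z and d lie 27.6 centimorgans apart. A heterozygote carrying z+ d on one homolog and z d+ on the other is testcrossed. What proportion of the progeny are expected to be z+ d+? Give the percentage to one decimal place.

13.8%

A map distance of 27.6 centimorgans corresponds to a recombination frequency of 0.276.
The F1 is z+ d / z d+, so z+ d+ is a recombinant gamete class with expected frequency r/2 = 0.276/2 = 0.1380.
That is 0.1380 = 13.8% of the progeny.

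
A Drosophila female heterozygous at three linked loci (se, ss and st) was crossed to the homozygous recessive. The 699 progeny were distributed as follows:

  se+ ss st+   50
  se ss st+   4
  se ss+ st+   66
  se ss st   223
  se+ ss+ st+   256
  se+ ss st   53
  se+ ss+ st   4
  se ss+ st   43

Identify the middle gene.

st

The two most frequent reciprocal classes, se ss st and se+ ss+ st+, are the parental types, so the F1 was se ss st / se+ ss+ st+.
The two rarest classes, se ss st+ and se+ ss+ st, are the double crossovers. Comparing them with the parentals, only the st allele has switched, so st is the middle locus and the order is ss – st – se.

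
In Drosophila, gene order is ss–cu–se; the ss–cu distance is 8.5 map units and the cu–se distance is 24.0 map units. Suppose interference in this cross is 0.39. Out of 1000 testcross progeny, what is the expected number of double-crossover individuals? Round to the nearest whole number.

12

Map distances give recombination frequencies of 0.085 and 0.240 for the two intervals.
With interference 0.39 (so coincidence = 0.61), expected double-crossover frequency = 0.085 × 0.240 × 0.61 = 0.01244.
Expected number = 0.01244 × 1000 = 12.44 ≈ 12.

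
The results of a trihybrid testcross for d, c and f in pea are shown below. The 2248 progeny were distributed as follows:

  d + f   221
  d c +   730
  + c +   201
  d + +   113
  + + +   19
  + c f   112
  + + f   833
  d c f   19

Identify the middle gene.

The two most frequent reciprocal classes, d c + and + + f, are the parental types, so the F1 was d c + / + + f.
The two rarest classes, d c f and + + +, are the double crossovers. Comparing them with the parentals, only the f allele has switched, so f is the middle locus and the order is c – f – d.

f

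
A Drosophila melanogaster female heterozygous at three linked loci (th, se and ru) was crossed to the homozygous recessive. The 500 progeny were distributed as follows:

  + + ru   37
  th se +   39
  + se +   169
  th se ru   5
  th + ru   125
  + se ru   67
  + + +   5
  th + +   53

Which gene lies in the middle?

The two most frequent reciprocal classes, + se + and th + ru, are the parental types, so the F1 was + se + / th + ru.
The two rarest classes, + + + and th se ru, are the double crossovers. Comparing them with the parentals, only the se allele has switched, so se is the middle locus and the order is ru – se – th.

se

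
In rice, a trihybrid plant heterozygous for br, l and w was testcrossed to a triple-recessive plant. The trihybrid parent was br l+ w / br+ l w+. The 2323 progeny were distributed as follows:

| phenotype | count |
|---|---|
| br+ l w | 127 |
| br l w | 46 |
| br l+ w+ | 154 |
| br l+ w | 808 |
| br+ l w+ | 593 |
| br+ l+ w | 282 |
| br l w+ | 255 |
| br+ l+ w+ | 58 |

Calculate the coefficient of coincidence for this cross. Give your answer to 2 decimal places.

The two rarest classes, br l w and br+ l+ w+, are the double crossovers. Comparing them with the parentals, only the l allele has switched, so l is the middle locus and the order is br – l – w.
br–l: (537 + 104)/2323 = 0.2759; l–w: (281 + 104)/2323 = 0.1657.
Expected DCO frequency = 0.2759 × 0.1657 ≈ 0.04572; observed = 104/2323 ≈ 0.04477.
Coefficient of coincidence = 0.04477/0.04572 ≈ 0.98.

0.98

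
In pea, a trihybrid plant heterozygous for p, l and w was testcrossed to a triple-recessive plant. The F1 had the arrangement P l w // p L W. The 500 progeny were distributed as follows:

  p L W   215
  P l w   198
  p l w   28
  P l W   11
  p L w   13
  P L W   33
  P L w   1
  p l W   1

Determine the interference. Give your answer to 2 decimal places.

The two rarest classes, P L w and p l W, are the double crossovers. Comparing them with the parentals, only the l allele has switched, so l is the middle locus and the order is w – l – p.
w–l: (24 + 2)/500 = 0.0520; l–p: (61 + 2)/500 = 0.1260.
Expected DCO frequency = 0.0520 × 0.1260 ≈ 0.00655; observed = 2/500 ≈ 0.00400.
Coefficient of coincidence = 0.00400/0.00655 ≈ 0.61; interference = 1 − 0.61 = 0.39.

0.39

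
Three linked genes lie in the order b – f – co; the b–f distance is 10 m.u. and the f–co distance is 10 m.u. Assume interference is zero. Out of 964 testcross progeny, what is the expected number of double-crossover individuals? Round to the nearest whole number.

10

Map distances give recombination frequencies of 0.100 and 0.100 for the two intervals.
With no interference, expected double-crossover frequency = 0.100 × 0.100 = 0.01000.
Expected number = 0.01000 × 964 = 9.64 ≈ 10.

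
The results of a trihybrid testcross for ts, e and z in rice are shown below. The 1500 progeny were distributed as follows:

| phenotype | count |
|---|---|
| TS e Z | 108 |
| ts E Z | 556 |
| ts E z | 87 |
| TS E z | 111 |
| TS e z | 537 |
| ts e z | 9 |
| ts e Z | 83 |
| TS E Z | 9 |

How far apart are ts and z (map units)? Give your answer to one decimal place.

The two most frequent reciprocal classes, TS e z and ts E Z, are the parental types, so the F1 was TS e z / ts E Z.
The two rarest classes, ts e z and TS E Z, are the double crossovers. Comparing them with the parentals, only the ts allele has switched, so ts is the middle locus and the order is e – ts – z.
Crossovers in the ts–z interval produce the single-crossover classes TS e Z and ts E z (108 + 87 = 195) plus the double crossovers (18).
RF(ts–z) = (195 + 18) / 1500 = 213/1500 = 0.1420 → 14.2 map units.

14.2 map units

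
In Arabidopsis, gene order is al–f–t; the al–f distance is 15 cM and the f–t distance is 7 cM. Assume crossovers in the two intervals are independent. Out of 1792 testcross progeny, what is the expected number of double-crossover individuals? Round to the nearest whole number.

19

Map distances give recombination frequencies of 0.150 and 0.070 for the two intervals.
With no interference, expected double-crossover frequency = 0.150 × 0.070 = 0.01050.
Expected number = 0.01050 × 1792 = 18.82 ≈ 19.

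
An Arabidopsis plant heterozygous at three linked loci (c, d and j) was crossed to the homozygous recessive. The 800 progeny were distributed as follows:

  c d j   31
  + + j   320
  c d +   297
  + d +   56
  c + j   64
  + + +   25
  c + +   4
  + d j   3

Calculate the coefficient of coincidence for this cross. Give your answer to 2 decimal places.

0.70

The two most frequent reciprocal classes, c d + and + + j, are the parental types, so the F1 was c d + / + + j.
The two rarest classes, c + + and + d j, are the double crossovers. Comparing them with the parentals, only the d allele has switched, so d is the middle locus and the order is c – d – j.
c–d: (120 + 7)/800 = 0.1588; d–j: (56 + 7)/800 = 0.0788.
Expected DCO frequency = 0.1588 × 0.0788 ≈ 0.01251; observed = 7/800 ≈ 0.00875.
Coefficient of coincidence = 0.00875/0.01251 ≈ 0.70.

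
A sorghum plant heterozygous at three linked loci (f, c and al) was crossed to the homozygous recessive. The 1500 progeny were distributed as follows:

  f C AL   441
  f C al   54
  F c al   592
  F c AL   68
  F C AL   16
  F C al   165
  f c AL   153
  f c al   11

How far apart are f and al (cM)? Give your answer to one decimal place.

9.9 cM

The two most frequent reciprocal classes, f C AL and F c al, are the parental types, so the F1 was f C AL / F c al.
The two rarest classes, F C AL and f c al, are the double crossovers. Comparing them with the parentals, only the f allele has switched, so f is the middle locus and the order is al – f – c.
Crossovers in the al–f interval produce the single-crossover classes f C al and F c AL (54 + 68 = 122) plus the double crossovers (27).
RF(al–f) = (122 + 27) / 1500 = 149/1500 = 0.0993 → 9.9 cM.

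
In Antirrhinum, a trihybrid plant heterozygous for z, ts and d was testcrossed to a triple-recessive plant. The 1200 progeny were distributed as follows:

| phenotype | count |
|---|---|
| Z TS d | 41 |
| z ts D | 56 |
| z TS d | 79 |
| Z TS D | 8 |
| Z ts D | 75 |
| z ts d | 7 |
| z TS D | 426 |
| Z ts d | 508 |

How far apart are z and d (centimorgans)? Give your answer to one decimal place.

The two most frequent reciprocal classes, Z ts d and z TS D, are the parental types, so the F1 was Z ts d / z TS D.
The two rarest classes, z ts d and Z TS D, are the double crossovers. Comparing them with the parentals, only the z allele has switched, so z is the middle locus and the order is d – z – ts.
Crossovers in the d–z interval produce the single-crossover classes Z ts D and z TS d (75 + 79 = 154) plus the double crossovers (15).
RF(d–z) = (154 + 15) / 1200 = 169/1200 = 0.1408 → 14.1 centimorgans.

14.1 centimorgans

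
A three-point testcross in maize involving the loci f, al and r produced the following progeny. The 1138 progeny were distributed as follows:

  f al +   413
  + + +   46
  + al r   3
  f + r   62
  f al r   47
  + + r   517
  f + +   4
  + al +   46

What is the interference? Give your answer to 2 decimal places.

0.31

The two most frequent reciprocal classes, + + r and f al +, are the parental types, so the F1 was + + r / f al +.
The two rarest classes, + al r and f + +, are the double crossovers. Comparing them with the parentals, only the al allele has switched, so al is the middle locus and the order is r – al – f.
r–al: (93 + 7)/1138 = 0.0879; al–f: (108 + 7)/1138 = 0.1011.
Expected DCO frequency = 0.0879 × 0.1011 ≈ 0.00889; observed = 7/1138 ≈ 0.00615.
Coefficient of coincidence = 0.00615/0.00889 ≈ 0.69; interference = 1 − 0.69 = 0.31.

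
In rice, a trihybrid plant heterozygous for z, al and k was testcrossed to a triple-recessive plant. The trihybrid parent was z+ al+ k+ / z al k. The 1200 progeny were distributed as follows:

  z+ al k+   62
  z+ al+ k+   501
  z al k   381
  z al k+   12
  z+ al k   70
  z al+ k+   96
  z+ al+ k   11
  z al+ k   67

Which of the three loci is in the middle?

k

The two rarest classes, z+ al+ k and z al k+, are the double crossovers. Comparing them with the parentals, only the k allele has switched, so k is the middle locus and the order is z – k – al.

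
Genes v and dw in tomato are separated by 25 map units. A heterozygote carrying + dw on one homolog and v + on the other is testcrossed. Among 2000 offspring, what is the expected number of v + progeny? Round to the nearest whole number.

750

A map distance of 25 map units corresponds to a recombination frequency of 0.250.
The F1 is + dw / v +, so v + is a parental gamete class with expected frequency (1 − r)/2 = 0.750/2 = 0.3750.
Expected number = 0.3750 × 2000 = 750.00 ≈ 750.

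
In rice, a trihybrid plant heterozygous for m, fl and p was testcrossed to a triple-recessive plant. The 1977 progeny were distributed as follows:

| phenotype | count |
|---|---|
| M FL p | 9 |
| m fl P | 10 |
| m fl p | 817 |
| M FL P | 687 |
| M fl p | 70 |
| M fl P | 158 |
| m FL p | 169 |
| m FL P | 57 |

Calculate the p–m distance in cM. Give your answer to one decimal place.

The two most frequent reciprocal classes, M FL P and m fl p, are the parental types, so the F1 was M FL P / m fl p.
The two rarest classes, M FL p and m fl P, are the double crossovers. Comparing them with the parentals, only the p allele has switched, so p is the middle locus and the order is m – p – fl.
Crossovers in the m–p interval produce the single-crossover classes m FL P and M fl p (57 + 70 = 127) plus the double crossovers (19).
RF(m–p) = (127 + 19) / 1977 = 146/1977 = 0.0738 → 7.4 cM.

7.4 cM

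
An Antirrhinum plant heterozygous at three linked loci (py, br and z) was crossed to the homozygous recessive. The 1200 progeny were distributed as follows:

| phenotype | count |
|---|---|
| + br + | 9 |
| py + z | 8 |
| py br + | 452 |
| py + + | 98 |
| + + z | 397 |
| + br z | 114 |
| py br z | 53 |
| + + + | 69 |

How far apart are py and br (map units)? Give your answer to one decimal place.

19.1 map units

The two most frequent reciprocal classes, + + z and py br +, are the parental types, so the F1 was + + z / py br +.
The two rarest classes, py + z and + br +, are the double crossovers. Comparing them with the parentals, only the py allele has switched, so py is the middle locus and the order is br – py – z.
Crossovers in the br–py interval produce the single-crossover classes + br z and py + + (114 + 98 = 212) plus the double crossovers (17).
RF(br–py) = (212 + 17) / 1200 = 229/1200 = 0.1908 → 19.1 map units.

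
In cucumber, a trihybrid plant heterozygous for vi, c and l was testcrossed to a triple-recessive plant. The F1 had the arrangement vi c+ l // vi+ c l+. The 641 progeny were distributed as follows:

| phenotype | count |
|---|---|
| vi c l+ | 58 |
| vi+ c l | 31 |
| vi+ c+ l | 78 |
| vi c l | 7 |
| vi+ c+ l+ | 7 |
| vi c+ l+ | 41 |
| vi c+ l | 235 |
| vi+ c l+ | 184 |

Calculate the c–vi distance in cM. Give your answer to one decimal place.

23.4 cM

The two rarest classes, vi c l and vi+ c+ l+, are the double crossovers. Comparing them with the parentals, only the c allele has switched, so c is the middle locus and the order is vi – c – l.
Crossovers in the vi–c interval produce the single-crossover classes vi+ c+ l and vi c l+ (78 + 58 = 136) plus the double crossovers (14).
RF(vi–c) = (136 + 14) / 641 = 150/641 = 0.2340 → 23.4 cM.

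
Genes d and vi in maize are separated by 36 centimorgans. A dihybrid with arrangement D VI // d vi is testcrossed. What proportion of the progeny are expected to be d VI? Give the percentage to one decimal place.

18.0%

A map distance of 36 centimorgans corresponds to a recombination frequency of 0.360.
The F1 is D VI / d vi, so d VI is a recombinant gamete class with expected frequency r/2 = 0.360/2 = 0.1800.
That is 0.1800 = 18.0% of the progeny.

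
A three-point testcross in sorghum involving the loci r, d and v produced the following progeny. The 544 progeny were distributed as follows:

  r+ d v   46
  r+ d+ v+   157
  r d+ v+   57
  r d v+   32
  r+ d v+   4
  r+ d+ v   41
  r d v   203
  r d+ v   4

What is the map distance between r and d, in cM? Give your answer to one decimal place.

The two most frequent reciprocal classes, r+ d+ v+ and r d v, are the parental types, so the F1 was r+ d+ v+ / r d v.
The two rarest classes, r+ d v+ and r d+ v, are the double crossovers. Comparing them with the parentals, only the d allele has switched, so d is the middle locus and the order is v – d – r.
Crossovers in the d–r interval produce the single-crossover classes r d+ v+ and r+ d v (57 + 46 = 103) plus the double crossovers (8).
RF(d–r) = (103 + 8) / 544 = 111/544 = 0.2040 → 20.4 cM.

20.4 cM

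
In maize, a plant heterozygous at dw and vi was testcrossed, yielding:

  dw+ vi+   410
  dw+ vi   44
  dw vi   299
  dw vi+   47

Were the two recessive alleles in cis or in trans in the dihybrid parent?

cis

The two most frequent classes are dw+ vi+ (410) and dw vi (299); these are the parental (non-recombinant) types.
So the F1 carried dw+ vi+ on one chromosome and dw vi on the other — the recessive alleles are on the same chromosome (cis / coupling).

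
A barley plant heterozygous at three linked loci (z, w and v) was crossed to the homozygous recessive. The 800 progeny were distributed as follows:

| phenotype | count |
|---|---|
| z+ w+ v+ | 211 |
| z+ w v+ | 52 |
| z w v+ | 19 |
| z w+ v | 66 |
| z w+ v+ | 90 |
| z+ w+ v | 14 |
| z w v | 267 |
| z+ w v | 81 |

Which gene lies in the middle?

v

The two most frequent reciprocal classes, z+ w+ v+ and z w v, are the parental types, so the F1 was z+ w+ v+ / z w v.
The two rarest classes, z+ w+ v and z w v+, are the double crossovers. Comparing them with the parentals, only the v allele has switched, so v is the middle locus and the order is z – v – w.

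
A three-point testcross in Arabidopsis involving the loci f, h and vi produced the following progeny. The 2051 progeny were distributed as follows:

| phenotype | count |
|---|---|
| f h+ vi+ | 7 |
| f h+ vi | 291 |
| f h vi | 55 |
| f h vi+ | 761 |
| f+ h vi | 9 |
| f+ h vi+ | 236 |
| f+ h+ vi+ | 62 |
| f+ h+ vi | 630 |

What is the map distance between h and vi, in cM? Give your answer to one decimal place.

The two most frequent reciprocal classes, f+ h+ vi and f h vi+, are the parental types, so the F1 was f+ h+ vi / f h vi+.
The two rarest classes, f+ h vi and f h+ vi+, are the double crossovers. Comparing them with the parentals, only the h allele has switched, so h is the middle locus and the order is vi – h – f.
Crossovers in the vi–h interval produce the single-crossover classes f+ h+ vi+ and f h vi (62 + 55 = 117) plus the double crossovers (16).
RF(vi–h) = (117 + 16) / 2051 = 133/2051 = 0.0648 → 6.5 cM.

6.5 cM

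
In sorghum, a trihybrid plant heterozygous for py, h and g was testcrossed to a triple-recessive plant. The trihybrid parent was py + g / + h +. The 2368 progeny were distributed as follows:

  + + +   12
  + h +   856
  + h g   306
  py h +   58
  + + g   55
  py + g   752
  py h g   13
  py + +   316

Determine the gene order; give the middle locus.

The two rarest classes, py h g and + + +, are the double crossovers. Comparing them with the parentals, only the h allele has switched, so h is the middle locus and the order is py – h – g.

h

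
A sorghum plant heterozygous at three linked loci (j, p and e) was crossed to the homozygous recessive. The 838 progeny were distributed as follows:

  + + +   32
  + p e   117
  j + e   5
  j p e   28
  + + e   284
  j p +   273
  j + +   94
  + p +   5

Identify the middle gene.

The two most frequent reciprocal classes, + + e and j p +, are the parental types, so the F1 was + + e / j p +.
The two rarest classes, j + e and + p +, are the double crossovers. Comparing them with the parentals, only the j allele has switched, so j is the middle locus and the order is e – j – p.

j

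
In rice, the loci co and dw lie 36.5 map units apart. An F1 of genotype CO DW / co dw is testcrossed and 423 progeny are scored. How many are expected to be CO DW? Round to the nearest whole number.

134

A map distance of 36.5 map units corresponds to a recombination frequency of 0.365.
The F1 is CO DW / co dw, so CO DW is a parental gamete class with expected frequency (1 − r)/2 = 0.635/2 = 0.3175.
Expected number = 0.3175 × 423 = 134.30 ≈ 134.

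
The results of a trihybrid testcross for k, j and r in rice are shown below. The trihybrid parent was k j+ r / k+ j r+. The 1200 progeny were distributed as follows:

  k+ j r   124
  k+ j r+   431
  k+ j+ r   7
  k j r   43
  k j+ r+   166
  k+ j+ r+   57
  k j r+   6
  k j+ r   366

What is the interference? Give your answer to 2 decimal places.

The two rarest classes, k+ j+ r and k j r+, are the double crossovers. Comparing them with the parentals, only the k allele has switched, so k is the middle locus and the order is j – k – r.
j–k: (100 + 13)/1200 = 0.0942; k–r: (290 + 13)/1200 = 0.2525.
Expected DCO frequency = 0.0942 × 0.2525 ≈ 0.02379; observed = 13/1200 ≈ 0.01083.
Coefficient of coincidence = 0.01083/0.02379 ≈ 0.46; interference = 1 − 0.46 = 0.54.

0.54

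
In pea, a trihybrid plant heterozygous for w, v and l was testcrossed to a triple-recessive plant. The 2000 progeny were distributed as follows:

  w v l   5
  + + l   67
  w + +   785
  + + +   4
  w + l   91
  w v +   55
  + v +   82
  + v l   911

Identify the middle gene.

The two most frequent reciprocal classes, + v l and w + +, are the parental types, so the F1 was + v l / w + +.
The two rarest classes, w v l and + + +, are the double crossovers. Comparing them with the parentals, only the w allele has switched, so w is the middle locus and the order is l – w – v.

w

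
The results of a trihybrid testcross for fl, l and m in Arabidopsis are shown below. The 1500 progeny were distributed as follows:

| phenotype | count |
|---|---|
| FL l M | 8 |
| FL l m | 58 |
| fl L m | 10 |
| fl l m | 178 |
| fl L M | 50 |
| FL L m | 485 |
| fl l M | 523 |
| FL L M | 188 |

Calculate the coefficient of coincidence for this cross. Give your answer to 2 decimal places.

The two most frequent reciprocal classes, FL L m and fl l M, are the parental types, so the F1 was FL L m / fl l M.
The two rarest classes, fl L m and FL l M, are the double crossovers. Comparing them with the parentals, only the fl allele has switched, so fl is the middle locus and the order is m – fl – l.
m–fl: (366 + 18)/1500 = 0.2560; fl–l: (108 + 18)/1500 = 0.0840.
Expected DCO frequency = 0.2560 × 0.0840 ≈ 0.02150; observed = 18/1500 ≈ 0.01200.
Coefficient of coincidence = 0.01200/0.02150 ≈ 0.56.

0.56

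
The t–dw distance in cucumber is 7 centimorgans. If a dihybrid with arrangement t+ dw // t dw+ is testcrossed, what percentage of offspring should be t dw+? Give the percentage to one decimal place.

A map distance of 7 centimorgans corresponds to a recombination frequency of 0.070.
The F1 is t+ dw / t dw+, so t dw+ is a parental gamete class with expected frequency (1 − r)/2 = 0.930/2 = 0.4650.
That is 0.4650 = 46.5% of the progeny.

46.5%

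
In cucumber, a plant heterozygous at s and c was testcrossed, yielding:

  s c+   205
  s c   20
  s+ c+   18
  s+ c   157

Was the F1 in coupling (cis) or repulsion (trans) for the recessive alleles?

The two most frequent classes are s+ c (157) and s c+ (205); these are the parental (non-recombinant) types.
So the F1 carried s+ c on one chromosome and s c+ on the other — the recessive alleles are on opposite chromosomes (trans / repulsion).

trans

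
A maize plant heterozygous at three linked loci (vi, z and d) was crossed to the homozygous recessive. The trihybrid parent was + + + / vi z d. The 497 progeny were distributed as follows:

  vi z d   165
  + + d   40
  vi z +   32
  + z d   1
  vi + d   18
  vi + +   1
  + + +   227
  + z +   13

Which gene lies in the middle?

The two rarest classes, vi + + and + z d, are the double crossovers. Comparing them with the parentals, only the vi allele has switched, so vi is the middle locus and the order is d – vi – z.

vi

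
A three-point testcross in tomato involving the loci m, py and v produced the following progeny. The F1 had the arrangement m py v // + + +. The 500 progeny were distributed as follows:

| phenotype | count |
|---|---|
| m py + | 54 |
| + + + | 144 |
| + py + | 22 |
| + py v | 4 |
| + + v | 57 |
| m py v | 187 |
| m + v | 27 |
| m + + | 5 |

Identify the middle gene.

The two rarest classes, + py v and m + +, are the double crossovers. Comparing them with the parentals, only the m allele has switched, so m is the middle locus and the order is v – m – py.

m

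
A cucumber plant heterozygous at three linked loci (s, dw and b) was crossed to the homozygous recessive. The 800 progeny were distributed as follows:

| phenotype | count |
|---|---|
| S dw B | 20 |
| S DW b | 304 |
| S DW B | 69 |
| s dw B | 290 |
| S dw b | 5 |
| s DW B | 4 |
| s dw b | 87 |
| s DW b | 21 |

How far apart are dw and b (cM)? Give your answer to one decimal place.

20.6 cM

The two most frequent reciprocal classes, s dw B and S DW b, are the parental types, so the F1 was s dw B / S DW b.
The two rarest classes, s DW B and S dw b, are the double crossovers. Comparing them with the parentals, only the dw allele has switched, so dw is the middle locus and the order is s – dw – b.
Crossovers in the dw–b interval produce the single-crossover classes s dw b and S DW B (87 + 69 = 156) plus the double crossovers (9).
RF(dw–b) = (156 + 9) / 800 = 165/800 = 0.2062 → 20.6 cM.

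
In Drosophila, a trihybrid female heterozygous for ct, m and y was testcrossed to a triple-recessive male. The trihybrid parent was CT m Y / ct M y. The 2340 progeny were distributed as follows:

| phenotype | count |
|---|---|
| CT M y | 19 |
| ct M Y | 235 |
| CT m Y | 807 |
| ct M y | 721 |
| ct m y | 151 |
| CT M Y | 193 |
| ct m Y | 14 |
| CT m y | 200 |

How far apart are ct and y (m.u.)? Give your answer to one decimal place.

20.0 m.u.

The two rarest classes, ct m Y and CT M y, are the double crossovers. Comparing them with the parentals, only the ct allele has switched, so ct is the middle locus and the order is m – ct – y.
Crossovers in the ct–y interval produce the single-crossover classes CT m y and ct M Y (200 + 235 = 435) plus the double crossovers (33).
RF(ct–y) = (435 + 33) / 2340 = 468/2340 = 0.2000 → 20.0 m.u.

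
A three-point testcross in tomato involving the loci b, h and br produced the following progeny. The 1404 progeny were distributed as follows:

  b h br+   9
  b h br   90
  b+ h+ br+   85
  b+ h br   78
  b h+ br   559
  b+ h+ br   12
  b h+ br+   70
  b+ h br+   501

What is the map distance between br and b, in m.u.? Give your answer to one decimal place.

12.0 m.u.

The two most frequent reciprocal classes, b h+ br and b+ h br+, are the parental types, so the F1 was b h+ br / b+ h br+.
The two rarest classes, b+ h+ br and b h br+, are the double crossovers. Comparing them with the parentals, only the b allele has switched, so b is the middle locus and the order is br – b – h.
Crossovers in the br–b interval produce the single-crossover classes b h+ br+ and b+ h br (70 + 78 = 148) plus the double crossovers (21).
RF(br–b) = (148 + 21) / 1404 = 169/1404 = 0.1204 → 12.0 m.u.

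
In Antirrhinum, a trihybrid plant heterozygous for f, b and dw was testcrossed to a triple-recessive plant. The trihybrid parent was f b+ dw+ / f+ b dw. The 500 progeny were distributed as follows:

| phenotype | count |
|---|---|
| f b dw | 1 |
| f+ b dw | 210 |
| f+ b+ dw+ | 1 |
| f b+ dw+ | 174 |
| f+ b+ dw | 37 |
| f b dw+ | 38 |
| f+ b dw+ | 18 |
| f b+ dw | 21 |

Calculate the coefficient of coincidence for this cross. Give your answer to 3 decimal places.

The two rarest classes, f+ b+ dw+ and f b dw, are the double crossovers. Comparing them with the parentals, only the f allele has switched, so f is the middle locus and the order is dw – f – b.
dw–f: (39 + 2)/500 = 0.0820; f–b: (75 + 2)/500 = 0.1540.
Expected DCO frequency = 0.0820 × 0.1540 ≈ 0.01263; observed = 2/500 ≈ 0.00400.
Coefficient of coincidence = 0.00400/0.01263 ≈ 0.317.

0.317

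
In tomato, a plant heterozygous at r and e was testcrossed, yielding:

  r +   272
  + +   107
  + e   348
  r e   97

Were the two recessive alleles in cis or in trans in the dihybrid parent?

The two most frequent classes are + e (348) and r + (272); these are the parental (non-recombinant) types.
So the F1 carried + e on one chromosome and r + on the other — the recessive alleles are on opposite chromosomes (trans / repulsion).

trans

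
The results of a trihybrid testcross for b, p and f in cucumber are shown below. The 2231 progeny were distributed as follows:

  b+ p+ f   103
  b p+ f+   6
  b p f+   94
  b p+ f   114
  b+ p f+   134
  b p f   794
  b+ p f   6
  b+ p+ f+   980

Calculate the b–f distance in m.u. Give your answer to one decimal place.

9.4 m.u.

The two most frequent reciprocal classes, b+ p+ f+ and b p f, are the parental types, so the F1 was b+ p+ f+ / b p f.
The two rarest classes, b p+ f+ and b+ p f, are the double crossovers. Comparing them with the parentals, only the b allele has switched, so b is the middle locus and the order is p – b – f.
Crossovers in the b–f interval produce the single-crossover classes b+ p+ f and b p f+ (103 + 94 = 197) plus the double crossovers (12).
RF(b–f) = (197 + 12) / 2231 = 209/2231 = 0.0937 → 9.4 m.u.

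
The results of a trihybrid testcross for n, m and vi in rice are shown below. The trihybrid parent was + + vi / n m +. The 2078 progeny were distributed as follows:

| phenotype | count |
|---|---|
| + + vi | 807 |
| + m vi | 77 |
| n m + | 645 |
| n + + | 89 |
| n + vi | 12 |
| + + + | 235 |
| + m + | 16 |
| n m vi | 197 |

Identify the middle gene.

The two rarest classes, n + vi and + m +, are the double crossovers. Comparing them with the parentals, only the n allele has switched, so n is the middle locus and the order is m – n – vi.

n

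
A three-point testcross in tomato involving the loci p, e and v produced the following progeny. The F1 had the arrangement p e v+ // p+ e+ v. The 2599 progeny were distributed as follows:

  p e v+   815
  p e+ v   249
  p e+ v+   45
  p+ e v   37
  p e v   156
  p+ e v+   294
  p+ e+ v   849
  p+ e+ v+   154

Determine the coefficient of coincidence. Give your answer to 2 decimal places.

0.87

The two rarest classes, p e+ v+ and p+ e v, are the double crossovers. Comparing them with the parentals, only the e allele has switched, so e is the middle locus and the order is v – e – p.
v–e: (310 + 82)/2599 = 0.1508; e–p: (543 + 82)/2599 = 0.2405.
Expected DCO frequency = 0.1508 × 0.2405 ≈ 0.03627; observed = 82/2599 ≈ 0.03155.
Coefficient of coincidence = 0.03155/0.03627 ≈ 0.87.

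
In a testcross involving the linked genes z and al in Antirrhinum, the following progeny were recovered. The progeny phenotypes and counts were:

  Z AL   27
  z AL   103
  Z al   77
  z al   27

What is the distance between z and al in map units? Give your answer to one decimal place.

23.1 map units

The two most frequent classes, Z al (77) and z AL (103), are the parental types, so the F1 was Z al / z AL.
The recombinant classes are Z AL and z al: 27 + 27 = 54.
Recombination frequency = 54/234 = 0.2308 ≈ 23.1%, i.e. 23.1 map units.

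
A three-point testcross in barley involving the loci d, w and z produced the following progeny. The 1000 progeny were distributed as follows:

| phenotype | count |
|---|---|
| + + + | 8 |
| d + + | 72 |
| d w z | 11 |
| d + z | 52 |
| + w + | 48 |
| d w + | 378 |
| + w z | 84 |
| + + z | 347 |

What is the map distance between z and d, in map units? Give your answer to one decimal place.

The two most frequent reciprocal classes, d w + and + + z, are the parental types, so the F1 was d w + / + + z.
The two rarest classes, d w z and + + +, are the double crossovers. Comparing them with the parentals, only the z allele has switched, so z is the middle locus and the order is d – z – w.
Crossovers in the d–z interval produce the single-crossover classes + w + and d + z (48 + 52 = 100) plus the double crossovers (19).
RF(d–z) = (100 + 19) / 1000 = 119/1000 = 0.1190 → 11.9 map units.

11.9 map units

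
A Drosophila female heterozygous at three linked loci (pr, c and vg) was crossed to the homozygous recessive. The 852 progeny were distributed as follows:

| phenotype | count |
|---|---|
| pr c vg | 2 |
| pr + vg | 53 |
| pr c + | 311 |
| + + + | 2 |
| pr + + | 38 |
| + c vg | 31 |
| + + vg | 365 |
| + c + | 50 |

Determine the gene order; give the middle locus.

The two most frequent reciprocal classes, + + vg and pr c +, are the parental types, so the F1 was + + vg / pr c +.
The two rarest classes, + + + and pr c vg, are the double crossovers. Comparing them with the parentals, only the vg allele has switched, so vg is the middle locus and the order is pr – vg – c.

vg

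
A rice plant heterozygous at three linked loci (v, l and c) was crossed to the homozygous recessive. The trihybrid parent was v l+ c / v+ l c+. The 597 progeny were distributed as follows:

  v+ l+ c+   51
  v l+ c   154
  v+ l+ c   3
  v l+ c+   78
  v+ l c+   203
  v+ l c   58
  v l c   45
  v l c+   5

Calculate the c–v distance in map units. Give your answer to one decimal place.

The two rarest classes, v+ l+ c and v l c+, are the double crossovers. Comparing them with the parentals, only the v allele has switched, so v is the middle locus and the order is c – v – l.
Crossovers in the c–v interval produce the single-crossover classes v l+ c+ and v+ l c (78 + 58 = 136) plus the double crossovers (8).
RF(c–v) = (136 + 8) / 597 = 144/597 = 0.2412 → 24.1 map units.

24.1 map units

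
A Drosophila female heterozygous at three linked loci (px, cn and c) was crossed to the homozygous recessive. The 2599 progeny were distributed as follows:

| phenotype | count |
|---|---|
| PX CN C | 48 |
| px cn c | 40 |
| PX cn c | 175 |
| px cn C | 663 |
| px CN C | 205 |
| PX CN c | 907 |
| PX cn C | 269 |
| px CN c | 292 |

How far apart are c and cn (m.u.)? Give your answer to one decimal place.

18.0 m.u.

The two most frequent reciprocal classes, PX CN c and px cn C, are the parental types, so the F1 was PX CN c / px cn C.
The two rarest classes, PX CN C and px cn c, are the double crossovers. Comparing them with the parentals, only the c allele has switched, so c is the middle locus and the order is cn – c – px.
Crossovers in the cn–c interval produce the single-crossover classes PX cn c and px CN C (175 + 205 = 380) plus the double crossovers (88).
RF(cn–c) = (380 + 88) / 2599 = 468/2599 = 0.1801 → 18.0 m.u.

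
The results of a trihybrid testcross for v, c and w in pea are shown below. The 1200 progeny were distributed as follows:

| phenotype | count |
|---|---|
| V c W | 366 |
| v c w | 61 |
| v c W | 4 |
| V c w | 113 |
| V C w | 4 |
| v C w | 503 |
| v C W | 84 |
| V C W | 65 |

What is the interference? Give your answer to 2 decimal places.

The two most frequent reciprocal classes, V c W and v C w, are the parental types, so the F1 was V c W / v C w.
The two rarest classes, v c W and V C w, are the double crossovers. Comparing them with the parentals, only the v allele has switched, so v is the middle locus and the order is w – v – c.
w–v: (197 + 8)/1200 = 0.1708; v–c: (126 + 8)/1200 = 0.1117.
Expected DCO frequency = 0.1708 × 0.1117 ≈ 0.01908; observed = 8/1200 ≈ 0.00667.
Coefficient of coincidence = 0.00667/0.01908 ≈ 0.35; interference = 1 − 0.35 = 0.65.

0.65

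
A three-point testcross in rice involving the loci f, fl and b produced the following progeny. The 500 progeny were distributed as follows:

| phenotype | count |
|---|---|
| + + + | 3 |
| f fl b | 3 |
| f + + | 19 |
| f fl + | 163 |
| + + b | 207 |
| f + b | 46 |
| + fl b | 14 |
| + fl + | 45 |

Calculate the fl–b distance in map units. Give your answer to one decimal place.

7.8 map units

The two most frequent reciprocal classes, f fl + and + + b, are the parental types, so the F1 was f fl + / + + b.
The two rarest classes, f fl b and + + +, are the double crossovers. Comparing them with the parentals, only the b allele has switched, so b is the middle locus and the order is fl – b – f.
Crossovers in the fl–b interval produce the single-crossover classes f + + and + fl b (19 + 14 = 33) plus the double crossovers (6).
RF(fl–b) = (33 + 6) / 500 = 39/500 = 0.0780 → 7.8 map units.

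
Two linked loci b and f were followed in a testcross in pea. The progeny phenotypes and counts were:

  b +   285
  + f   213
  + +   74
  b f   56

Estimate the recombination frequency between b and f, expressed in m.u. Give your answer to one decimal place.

20.7 m.u.

The two most frequent classes, + f (213) and b + (285), are the parental types, so the F1 was + f / b +.
The recombinant classes are + + and b f: 74 + 56 = 130.
Recombination frequency = 130/628 = 0.2070 ≈ 20.7%, i.e. 20.7 m.u.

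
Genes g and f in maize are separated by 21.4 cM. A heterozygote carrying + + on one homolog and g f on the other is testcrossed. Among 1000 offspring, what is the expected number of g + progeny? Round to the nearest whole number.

107

A map distance of 21.4 cM corresponds to a recombination frequency of 0.214.
The F1 is + + / g f, so g + is a recombinant gamete class with expected frequency r/2 = 0.214/2 = 0.1070.
Expected number = 0.1070 × 1000 = 107.00 ≈ 107.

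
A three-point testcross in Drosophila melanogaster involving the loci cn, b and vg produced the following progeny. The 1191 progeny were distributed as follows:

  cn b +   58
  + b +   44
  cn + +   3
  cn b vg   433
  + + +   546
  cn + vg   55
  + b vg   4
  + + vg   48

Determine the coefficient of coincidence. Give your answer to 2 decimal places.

The two most frequent reciprocal classes, + + + and cn b vg, are the parental types, so the F1 was + + + / cn b vg.
The two rarest classes, cn + + and + b vg, are the double crossovers. Comparing them with the parentals, only the cn allele has switched, so cn is the middle locus and the order is vg – cn – b.
vg–cn: (106 + 7)/1191 = 0.0949; cn–b: (99 + 7)/1191 = 0.0890.
Expected DCO frequency = 0.0949 × 0.0890 ≈ 0.00845; observed = 7/1191 ≈ 0.00588.
Coefficient of coincidence = 0.00588/0.00845 ≈ 0.70.

0.70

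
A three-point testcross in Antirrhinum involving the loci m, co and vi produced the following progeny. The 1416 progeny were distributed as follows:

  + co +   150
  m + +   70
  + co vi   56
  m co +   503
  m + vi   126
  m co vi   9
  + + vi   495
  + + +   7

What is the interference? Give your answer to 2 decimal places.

0.45

The two most frequent reciprocal classes, m co + and + + vi, are the parental types, so the F1 was m co + / + + vi.
The two rarest classes, m co vi and + + +, are the double crossovers. Comparing them with the parentals, only the vi allele has switched, so vi is the middle locus and the order is co – vi – m.
co–vi: (126 + 16)/1416 = 0.1003; vi–m: (276 + 16)/1416 = 0.2062.
Expected DCO frequency = 0.1003 × 0.2062 ≈ 0.02068; observed = 16/1416 ≈ 0.01130.
Coefficient of coincidence = 0.01130/0.02068 ≈ 0.55; interference = 1 − 0.55 = 0.45.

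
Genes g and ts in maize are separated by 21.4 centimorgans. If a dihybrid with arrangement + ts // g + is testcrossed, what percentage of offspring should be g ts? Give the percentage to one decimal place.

10.7%

A map distance of 21.4 centimorgans corresponds to a recombination frequency of 0.214.
The F1 is + ts / g +, so g ts is a recombinant gamete class with expected frequency r/2 = 0.214/2 = 0.1070.
That is 0.1070 = 10.7% of the progeny.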